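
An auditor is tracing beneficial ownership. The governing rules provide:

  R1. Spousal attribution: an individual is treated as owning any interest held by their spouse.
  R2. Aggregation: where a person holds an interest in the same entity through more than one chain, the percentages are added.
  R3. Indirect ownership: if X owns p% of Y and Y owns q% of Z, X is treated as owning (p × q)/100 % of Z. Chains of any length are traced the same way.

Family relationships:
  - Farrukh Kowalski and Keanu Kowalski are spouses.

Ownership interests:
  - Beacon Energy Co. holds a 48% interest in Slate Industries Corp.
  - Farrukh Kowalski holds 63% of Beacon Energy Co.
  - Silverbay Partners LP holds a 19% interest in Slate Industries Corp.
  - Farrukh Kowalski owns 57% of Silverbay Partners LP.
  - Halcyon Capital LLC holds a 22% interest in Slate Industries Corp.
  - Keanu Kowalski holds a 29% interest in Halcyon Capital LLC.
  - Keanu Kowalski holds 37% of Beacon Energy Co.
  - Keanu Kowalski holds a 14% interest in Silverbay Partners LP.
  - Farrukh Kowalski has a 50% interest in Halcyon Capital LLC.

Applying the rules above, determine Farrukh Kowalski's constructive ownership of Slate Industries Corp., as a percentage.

By spousal attribution (R1), Farrukh Kowalski is treated as also owning Keanu Kowalski's interest in Silverbay Partners LP, giving 57% + 14% = 71%.
By spousal attribution (R1), Farrukh Kowalski is treated as also owning Keanu Kowalski's interest in Beacon Energy Co, giving 63% + 37% = 100%.
By spousal attribution (R1), Farrukh Kowalski is treated as also owning Keanu Kowalski's interest in Halcyon Capital LLC, giving 50% + 29% = 79%.
Chain via Silverbay Partners LP (R3): 71% × 19% = 13.49% of Slate Industries Corp.
Chain via Beacon Energy Co. (R3): 100% × 48% = 48% of Slate Industries Corp.
Chain via Halcyon Capital LLC (R3): 79% × 22% = 17.38% of Slate Industries Corp.
Aggregating (R2): 13.49% + 48% + 17.38% = 78.87%.

78.87%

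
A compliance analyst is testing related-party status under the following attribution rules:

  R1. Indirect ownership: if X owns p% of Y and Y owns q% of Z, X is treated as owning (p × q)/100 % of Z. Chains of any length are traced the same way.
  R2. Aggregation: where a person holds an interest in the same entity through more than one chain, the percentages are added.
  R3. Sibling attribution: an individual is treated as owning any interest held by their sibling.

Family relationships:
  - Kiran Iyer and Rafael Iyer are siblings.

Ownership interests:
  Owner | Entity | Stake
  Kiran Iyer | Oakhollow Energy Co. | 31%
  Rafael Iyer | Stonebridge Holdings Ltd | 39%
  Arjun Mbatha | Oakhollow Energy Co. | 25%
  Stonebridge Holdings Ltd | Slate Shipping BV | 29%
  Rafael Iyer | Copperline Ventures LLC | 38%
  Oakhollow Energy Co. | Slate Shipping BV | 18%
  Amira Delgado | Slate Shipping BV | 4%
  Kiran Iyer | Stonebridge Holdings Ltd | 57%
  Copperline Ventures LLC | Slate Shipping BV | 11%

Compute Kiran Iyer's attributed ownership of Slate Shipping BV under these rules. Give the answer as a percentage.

37.6%

By sibling attribution (R3), Kiran Iyer is treated as also owning Rafael Iyer's interest in Stonebridge Holdings Ltd, giving 57% + 39% = 96%.
By sibling attribution (R3), Kiran Iyer is treated as owning Rafael Iyer's 38% interest in Copperline Ventures LLC.
Chain via Stonebridge Holdings Ltd (R1): 96% × 29% = 27.84% of Slate Shipping BV.
Chain via Oakhollow Energy Co. (R1): 31% × 18% = 5.58% of Slate Shipping BV.
Chain via Copperline Ventures LLC (R1): 38% × 11% = 4.18% of Slate Shipping BV.
Aggregating (R2): 27.84% + 5.58% + 4.18% = 37.6%.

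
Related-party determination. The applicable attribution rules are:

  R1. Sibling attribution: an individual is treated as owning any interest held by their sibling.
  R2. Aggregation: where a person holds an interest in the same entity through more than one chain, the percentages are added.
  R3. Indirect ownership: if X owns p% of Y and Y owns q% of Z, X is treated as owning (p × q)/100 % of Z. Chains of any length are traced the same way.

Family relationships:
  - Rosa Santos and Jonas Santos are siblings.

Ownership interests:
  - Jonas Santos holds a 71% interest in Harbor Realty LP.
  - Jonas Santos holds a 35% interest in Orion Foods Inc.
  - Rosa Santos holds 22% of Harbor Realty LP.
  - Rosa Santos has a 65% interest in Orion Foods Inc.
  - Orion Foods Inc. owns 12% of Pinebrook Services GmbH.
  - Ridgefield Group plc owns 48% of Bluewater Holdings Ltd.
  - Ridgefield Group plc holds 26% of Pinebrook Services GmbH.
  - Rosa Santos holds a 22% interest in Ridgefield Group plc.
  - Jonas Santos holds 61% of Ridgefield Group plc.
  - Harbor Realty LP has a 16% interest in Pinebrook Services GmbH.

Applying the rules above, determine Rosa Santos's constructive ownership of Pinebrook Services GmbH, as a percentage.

48.46%

By sibling attribution (R1), Rosa Santos is treated as also owning Jonas Santos's interest in Orion Foods Inc, giving 65% + 35% = 100%.
By sibling attribution (R1), Rosa Santos is treated as also owning Jonas Santos's interest in Harbor Realty LP, giving 22% + 71% = 93%.
By sibling attribution (R1), Rosa Santos is treated as also owning Jonas Santos's interest in Ridgefield Group plc, giving 22% + 61% = 83%.
Chain via Orion Foods Inc. (R3): 100% × 12% = 12% of Pinebrook Services GmbH.
Chain via Harbor Realty LP (R3): 93% × 16% = 14.88% of Pinebrook Services GmbH.
Chain via Ridgefield Group plc (R3): 83% × 26% = 21.58% of Pinebrook Services GmbH.
Aggregating (R2): 12% + 14.88% + 21.58% = 48.46%.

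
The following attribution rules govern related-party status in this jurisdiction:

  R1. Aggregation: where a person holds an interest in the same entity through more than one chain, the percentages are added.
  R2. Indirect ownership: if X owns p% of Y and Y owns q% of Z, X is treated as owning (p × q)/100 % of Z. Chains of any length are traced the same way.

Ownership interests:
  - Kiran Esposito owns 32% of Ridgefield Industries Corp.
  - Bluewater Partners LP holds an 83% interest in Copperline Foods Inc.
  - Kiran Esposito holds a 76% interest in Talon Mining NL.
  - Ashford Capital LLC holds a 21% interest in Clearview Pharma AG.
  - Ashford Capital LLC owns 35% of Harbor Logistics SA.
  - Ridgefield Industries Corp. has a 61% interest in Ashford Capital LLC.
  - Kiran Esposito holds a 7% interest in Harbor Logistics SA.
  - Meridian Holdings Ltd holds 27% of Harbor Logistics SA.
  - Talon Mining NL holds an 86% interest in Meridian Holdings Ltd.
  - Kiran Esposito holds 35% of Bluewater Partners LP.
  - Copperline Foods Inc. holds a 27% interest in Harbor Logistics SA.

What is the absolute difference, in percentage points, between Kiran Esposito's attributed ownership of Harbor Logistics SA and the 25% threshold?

14.3227

Chain via Bluewater Partners LP → Copperline Foods Inc. (R2): 35% × 83% × 27% = 7.8435% of Harbor Logistics SA.
Chain via Talon Mining NL → Meridian Holdings Ltd (R2): 76% × 86% × 27% = 17.6472% of Harbor Logistics SA.
Chain via Ridgefield Industries Corp. → Ashford Capital LLC (R2): 32% × 61% × 35% = 6.832% of Harbor Logistics SA.
Direct interest in Harbor Logistics SA: 7%.
Aggregating (R1): 7.8435% + 17.6472% + 6.832% + 7% = 39.3227%.
39.3227% exceeds the 25% threshold by 14.3227 percentage points.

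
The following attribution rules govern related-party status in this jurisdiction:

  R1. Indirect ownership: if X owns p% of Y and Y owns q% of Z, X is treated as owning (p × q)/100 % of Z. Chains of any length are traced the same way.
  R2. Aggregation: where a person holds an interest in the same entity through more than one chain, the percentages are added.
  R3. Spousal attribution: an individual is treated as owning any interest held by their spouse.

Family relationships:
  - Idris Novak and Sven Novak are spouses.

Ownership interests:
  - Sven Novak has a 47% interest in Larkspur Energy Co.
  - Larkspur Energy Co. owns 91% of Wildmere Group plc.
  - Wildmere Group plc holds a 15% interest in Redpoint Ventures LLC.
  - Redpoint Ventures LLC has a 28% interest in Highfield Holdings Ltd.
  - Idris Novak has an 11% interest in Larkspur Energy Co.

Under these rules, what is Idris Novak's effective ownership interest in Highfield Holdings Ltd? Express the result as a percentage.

2.21676%

By spousal attribution (R3), Idris Novak is treated as also owning Sven Novak's interest in Larkspur Energy Co, giving 11% + 47% = 58%.
Chain via Larkspur Energy Co. → Wildmere Group plc → Redpoint Ventures LLC (R1): 58% × 91% × 15% × 28% = 2.21676% of Highfield Holdings Ltd.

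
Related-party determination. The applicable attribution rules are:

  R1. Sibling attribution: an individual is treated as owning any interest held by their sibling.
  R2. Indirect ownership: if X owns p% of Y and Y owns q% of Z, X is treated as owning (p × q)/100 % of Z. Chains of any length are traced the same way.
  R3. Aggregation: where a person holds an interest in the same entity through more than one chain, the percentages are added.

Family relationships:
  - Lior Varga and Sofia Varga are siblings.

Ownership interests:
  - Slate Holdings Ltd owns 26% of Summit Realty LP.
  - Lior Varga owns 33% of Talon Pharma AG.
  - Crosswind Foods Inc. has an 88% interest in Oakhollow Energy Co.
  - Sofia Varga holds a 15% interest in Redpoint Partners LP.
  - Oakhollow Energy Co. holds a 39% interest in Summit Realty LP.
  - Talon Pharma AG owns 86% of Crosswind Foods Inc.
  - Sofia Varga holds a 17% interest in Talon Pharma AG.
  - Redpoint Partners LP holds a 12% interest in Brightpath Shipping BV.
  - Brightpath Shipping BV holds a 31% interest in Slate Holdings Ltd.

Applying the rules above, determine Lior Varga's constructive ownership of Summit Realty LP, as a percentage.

By sibling attribution (R1), Lior Varga is treated as also owning Sofia Varga's interest in Talon Pharma AG, giving 33% + 17% = 50%.
By sibling attribution (R1), Lior Varga is treated as owning Sofia Varga's 15% interest in Redpoint Partners LP.
Chain via Talon Pharma AG → Crosswind Foods Inc. → Oakhollow Energy Co. (R2): 50% × 86% × 88% × 39% = 14.7576% of Summit Realty LP.
Chain via Redpoint Partners LP → Brightpath Shipping BV → Slate Holdings Ltd (R2): 15% × 12% × 31% × 26% = 0.14508% of Summit Realty LP.
Aggregating (R3): 14.7576% + 0.14508% = 14.90268%.

14.90268%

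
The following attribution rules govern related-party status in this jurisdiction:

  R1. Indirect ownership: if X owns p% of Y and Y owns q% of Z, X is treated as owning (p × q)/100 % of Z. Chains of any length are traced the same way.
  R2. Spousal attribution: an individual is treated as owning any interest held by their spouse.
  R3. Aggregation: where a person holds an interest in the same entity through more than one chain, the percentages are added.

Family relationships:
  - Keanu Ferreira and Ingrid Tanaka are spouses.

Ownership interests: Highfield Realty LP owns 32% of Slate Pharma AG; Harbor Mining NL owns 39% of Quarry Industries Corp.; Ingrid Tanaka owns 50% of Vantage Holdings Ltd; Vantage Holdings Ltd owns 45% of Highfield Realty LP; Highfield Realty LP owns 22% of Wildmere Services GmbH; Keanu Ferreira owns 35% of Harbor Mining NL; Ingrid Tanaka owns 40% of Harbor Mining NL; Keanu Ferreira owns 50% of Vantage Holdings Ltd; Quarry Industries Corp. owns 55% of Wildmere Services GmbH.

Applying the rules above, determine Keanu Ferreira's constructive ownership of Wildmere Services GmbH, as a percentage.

25.9875%

By spousal attribution (R2), Keanu Ferreira is treated as also owning Ingrid Tanaka's interest in Vantage Holdings Ltd, giving 50% + 50% = 100%.
By spousal attribution (R2), Keanu Ferreira is treated as also owning Ingrid Tanaka's interest in Harbor Mining NL, giving 35% + 40% = 75%.
Chain via Vantage Holdings Ltd → Highfield Realty LP (R1): 100% × 45% × 22% = 9.9% of Wildmere Services GmbH.
Chain via Harbor Mining NL → Quarry Industries Corp. (R1): 75% × 39% × 55% = 16.0875% of Wildmere Services GmbH.
Aggregating (R3): 9.9% + 16.0875% = 25.9875%.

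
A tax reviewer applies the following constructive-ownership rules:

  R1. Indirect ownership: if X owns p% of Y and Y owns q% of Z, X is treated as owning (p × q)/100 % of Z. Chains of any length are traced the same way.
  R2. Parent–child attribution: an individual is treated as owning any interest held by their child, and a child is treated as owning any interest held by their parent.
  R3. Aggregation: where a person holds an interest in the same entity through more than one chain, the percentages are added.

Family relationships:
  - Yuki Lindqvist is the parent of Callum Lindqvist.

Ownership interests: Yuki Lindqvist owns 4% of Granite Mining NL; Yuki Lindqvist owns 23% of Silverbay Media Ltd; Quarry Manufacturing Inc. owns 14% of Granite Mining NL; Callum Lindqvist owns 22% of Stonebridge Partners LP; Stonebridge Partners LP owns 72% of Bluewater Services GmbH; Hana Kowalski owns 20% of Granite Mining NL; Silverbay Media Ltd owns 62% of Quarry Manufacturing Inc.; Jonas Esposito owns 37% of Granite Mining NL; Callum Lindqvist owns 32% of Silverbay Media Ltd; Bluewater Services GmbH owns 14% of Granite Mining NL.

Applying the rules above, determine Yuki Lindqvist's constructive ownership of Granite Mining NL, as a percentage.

By parent–child attribution (R2), Yuki Lindqvist is treated as also owning Callum Lindqvist's interest in Silverbay Media Ltd, giving 23% + 32% = 55%.
By parent–child attribution (R2), Yuki Lindqvist is treated as owning Callum Lindqvist's 22% interest in Stonebridge Partners LP.
Chain via Silverbay Media Ltd → Quarry Manufacturing Inc. (R1): 55% × 62% × 14% = 4.774% of Granite Mining NL.
Direct interest in Granite Mining NL: 4%.
Chain via Stonebridge Partners LP → Bluewater Services GmbH (R1): 22% × 72% × 14% = 2.2176% of Granite Mining NL.
Aggregating (R3): 4.774% + 4% + 2.2176% = 10.9916%.

10.9916%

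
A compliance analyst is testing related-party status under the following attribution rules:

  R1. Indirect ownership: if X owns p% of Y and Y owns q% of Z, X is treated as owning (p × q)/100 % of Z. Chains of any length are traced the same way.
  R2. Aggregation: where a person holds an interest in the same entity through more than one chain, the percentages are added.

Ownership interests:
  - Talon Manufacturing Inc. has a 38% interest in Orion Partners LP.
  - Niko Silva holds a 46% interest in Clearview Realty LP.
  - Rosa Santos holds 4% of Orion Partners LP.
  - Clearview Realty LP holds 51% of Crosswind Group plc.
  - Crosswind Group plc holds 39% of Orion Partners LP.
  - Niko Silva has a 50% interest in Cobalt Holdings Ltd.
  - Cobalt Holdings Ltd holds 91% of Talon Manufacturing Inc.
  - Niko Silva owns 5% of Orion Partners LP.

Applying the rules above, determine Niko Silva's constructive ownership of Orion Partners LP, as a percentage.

31.4394%

Chain via Clearview Realty LP → Crosswind Group plc (R1): 46% × 51% × 39% = 9.1494% of Orion Partners LP.
Chain via Cobalt Holdings Ltd → Talon Manufacturing Inc. (R1): 50% × 91% × 38% = 17.29% of Orion Partners LP.
Direct interest in Orion Partners LP: 5%.
Aggregating (R2): 9.1494% + 17.29% + 5% = 31.4394%.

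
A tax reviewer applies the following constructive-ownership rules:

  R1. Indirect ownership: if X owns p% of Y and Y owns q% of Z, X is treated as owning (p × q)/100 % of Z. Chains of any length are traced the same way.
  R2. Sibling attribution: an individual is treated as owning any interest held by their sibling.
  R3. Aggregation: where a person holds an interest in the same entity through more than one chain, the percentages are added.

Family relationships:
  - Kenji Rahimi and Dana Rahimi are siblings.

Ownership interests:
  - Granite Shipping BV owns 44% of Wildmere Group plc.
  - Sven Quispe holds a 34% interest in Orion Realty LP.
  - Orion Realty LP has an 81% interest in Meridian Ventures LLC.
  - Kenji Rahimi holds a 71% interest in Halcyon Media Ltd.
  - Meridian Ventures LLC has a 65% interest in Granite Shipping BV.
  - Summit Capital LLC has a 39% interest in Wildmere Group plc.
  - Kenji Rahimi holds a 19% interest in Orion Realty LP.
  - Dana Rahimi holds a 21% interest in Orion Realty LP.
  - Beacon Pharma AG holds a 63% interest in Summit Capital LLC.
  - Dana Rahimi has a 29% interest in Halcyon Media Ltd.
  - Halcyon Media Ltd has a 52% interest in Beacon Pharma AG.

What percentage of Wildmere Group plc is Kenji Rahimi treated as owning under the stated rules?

By sibling attribution (R2), Kenji Rahimi is treated as also owning Dana Rahimi's interest in Orion Realty LP, giving 19% + 21% = 40%.
By sibling attribution (R2), Kenji Rahimi is treated as also owning Dana Rahimi's interest in Halcyon Media Ltd, giving 71% + 29% = 100%.
Chain via Orion Realty LP → Meridian Ventures LLC → Granite Shipping BV (R1): 40% × 81% × 65% × 44% = 9.2664% of Wildmere Group plc.
Chain via Halcyon Media Ltd → Beacon Pharma AG → Summit Capital LLC (R1): 100% × 52% × 63% × 39% = 12.7764% of Wildmere Group plc.
Aggregating (R3): 9.2664% + 12.7764% = 22.0428%.

22.0428%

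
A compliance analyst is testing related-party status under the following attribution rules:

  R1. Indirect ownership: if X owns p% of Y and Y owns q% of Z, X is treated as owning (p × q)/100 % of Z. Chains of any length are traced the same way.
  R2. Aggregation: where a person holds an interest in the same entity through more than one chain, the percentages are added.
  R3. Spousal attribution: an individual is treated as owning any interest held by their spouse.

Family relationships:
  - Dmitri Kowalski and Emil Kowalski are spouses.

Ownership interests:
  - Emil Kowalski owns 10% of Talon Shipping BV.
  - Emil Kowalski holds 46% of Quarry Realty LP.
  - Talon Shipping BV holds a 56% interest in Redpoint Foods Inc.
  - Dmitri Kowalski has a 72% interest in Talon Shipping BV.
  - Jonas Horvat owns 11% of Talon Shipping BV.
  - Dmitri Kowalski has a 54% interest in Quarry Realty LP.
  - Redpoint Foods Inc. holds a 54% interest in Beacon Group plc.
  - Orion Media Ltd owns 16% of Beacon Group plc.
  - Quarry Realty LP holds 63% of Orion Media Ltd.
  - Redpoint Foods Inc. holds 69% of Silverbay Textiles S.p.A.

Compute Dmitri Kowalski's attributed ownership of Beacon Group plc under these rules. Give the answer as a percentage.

34.8768%

By spousal attribution (R3), Dmitri Kowalski is treated as also owning Emil Kowalski's interest in Quarry Realty LP, giving 54% + 46% = 100%.
By spousal attribution (R3), Dmitri Kowalski is treated as also owning Emil Kowalski's interest in Talon Shipping BV, giving 72% + 10% = 82%.
Chain via Quarry Realty LP → Orion Media Ltd (R1): 100% × 63% × 16% = 10.08% of Beacon Group plc.
Chain via Talon Shipping BV → Redpoint Foods Inc. (R1): 82% × 56% × 54% = 24.7968% of Beacon Group plc.
Aggregating (R2): 10.08% + 24.7968% = 34.8768%.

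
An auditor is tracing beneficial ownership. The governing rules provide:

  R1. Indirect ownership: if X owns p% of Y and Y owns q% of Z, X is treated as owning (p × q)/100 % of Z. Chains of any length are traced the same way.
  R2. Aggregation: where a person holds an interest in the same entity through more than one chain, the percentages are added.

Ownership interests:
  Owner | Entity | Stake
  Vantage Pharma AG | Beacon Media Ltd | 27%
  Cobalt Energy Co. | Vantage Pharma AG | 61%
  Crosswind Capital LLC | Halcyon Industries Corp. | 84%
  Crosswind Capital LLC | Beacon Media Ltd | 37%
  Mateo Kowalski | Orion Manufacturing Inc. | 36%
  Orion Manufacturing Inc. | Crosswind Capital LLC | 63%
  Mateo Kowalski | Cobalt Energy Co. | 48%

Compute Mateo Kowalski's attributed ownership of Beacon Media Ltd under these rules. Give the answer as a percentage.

Chain via Orion Manufacturing Inc. → Crosswind Capital LLC (R1): 36% × 63% × 37% = 8.3916% of Beacon Media Ltd.
Chain via Cobalt Energy Co. → Vantage Pharma AG (R1): 48% × 61% × 27% = 7.9056% of Beacon Media Ltd.
Aggregating (R2): 8.3916% + 7.9056% = 16.2972%.

16.2972%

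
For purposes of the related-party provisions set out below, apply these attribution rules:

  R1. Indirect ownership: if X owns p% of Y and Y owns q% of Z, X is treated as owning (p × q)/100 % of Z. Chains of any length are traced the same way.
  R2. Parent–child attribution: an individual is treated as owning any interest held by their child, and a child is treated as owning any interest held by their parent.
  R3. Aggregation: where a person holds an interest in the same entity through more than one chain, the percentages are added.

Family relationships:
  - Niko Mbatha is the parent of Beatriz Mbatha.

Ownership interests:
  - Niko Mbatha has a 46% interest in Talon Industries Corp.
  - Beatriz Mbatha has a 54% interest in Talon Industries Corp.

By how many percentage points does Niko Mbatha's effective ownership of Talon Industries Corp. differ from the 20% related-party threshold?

By parent–child attribution (R2), Niko Mbatha is treated as also owning Beatriz Mbatha's interest in Talon Industries Corp, giving 46% + 54% = 100%.
Direct interest in Talon Industries Corp: 100%.
100% exceeds the 20% threshold by 80 percentage points.

80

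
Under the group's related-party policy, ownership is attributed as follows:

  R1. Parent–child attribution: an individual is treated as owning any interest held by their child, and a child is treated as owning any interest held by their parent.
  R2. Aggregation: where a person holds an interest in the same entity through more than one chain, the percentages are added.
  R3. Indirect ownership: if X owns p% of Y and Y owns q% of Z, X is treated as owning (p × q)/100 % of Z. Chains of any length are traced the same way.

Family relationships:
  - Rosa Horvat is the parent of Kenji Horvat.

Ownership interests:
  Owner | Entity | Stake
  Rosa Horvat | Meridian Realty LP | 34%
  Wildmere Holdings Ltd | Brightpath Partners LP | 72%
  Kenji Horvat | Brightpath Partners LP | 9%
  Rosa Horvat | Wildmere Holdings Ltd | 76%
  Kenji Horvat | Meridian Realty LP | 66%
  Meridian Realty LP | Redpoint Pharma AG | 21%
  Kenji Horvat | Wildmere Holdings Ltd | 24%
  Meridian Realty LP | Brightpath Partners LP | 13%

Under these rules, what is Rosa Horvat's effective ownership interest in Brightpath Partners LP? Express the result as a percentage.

94%

By parent–child attribution (R1), Rosa Horvat is treated as also owning Kenji Horvat's interest in Meridian Realty LP, giving 34% + 66% = 100%.
By parent–child attribution (R1), Rosa Horvat is treated as also owning Kenji Horvat's interest in Wildmere Holdings Ltd, giving 76% + 24% = 100%.
By parent–child attribution (R1), Rosa Horvat is treated as owning Kenji Horvat's 9% interest in Brightpath Partners LP.
Chain via Meridian Realty LP (R3): 100% × 13% = 13% of Brightpath Partners LP.
Chain via Wildmere Holdings Ltd (R3): 100% × 72% = 72% of Brightpath Partners LP.
Direct interest in Brightpath Partners LP: 9%.
Aggregating (R2): 13% + 72% + 9% = 94%.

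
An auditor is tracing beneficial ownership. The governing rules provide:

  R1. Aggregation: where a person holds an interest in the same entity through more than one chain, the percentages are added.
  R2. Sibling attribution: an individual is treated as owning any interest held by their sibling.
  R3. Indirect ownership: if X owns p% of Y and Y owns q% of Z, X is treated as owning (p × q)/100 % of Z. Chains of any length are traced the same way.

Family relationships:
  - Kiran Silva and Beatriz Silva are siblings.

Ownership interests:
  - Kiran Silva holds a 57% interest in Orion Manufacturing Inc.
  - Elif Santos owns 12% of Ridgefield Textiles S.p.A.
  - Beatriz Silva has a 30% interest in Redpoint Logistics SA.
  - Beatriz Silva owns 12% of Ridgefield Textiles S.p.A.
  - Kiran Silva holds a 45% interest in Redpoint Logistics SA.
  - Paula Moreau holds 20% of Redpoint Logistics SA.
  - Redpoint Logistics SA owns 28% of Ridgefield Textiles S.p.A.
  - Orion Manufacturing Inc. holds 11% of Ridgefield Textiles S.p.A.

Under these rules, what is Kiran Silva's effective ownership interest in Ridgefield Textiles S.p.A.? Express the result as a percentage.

By sibling attribution (R2), Kiran Silva is treated as also owning Beatriz Silva's interest in Redpoint Logistics SA, giving 45% + 30% = 75%.
By sibling attribution (R2), Kiran Silva is treated as owning Beatriz Silva's 12% interest in Ridgefield Textiles S.p.A.
Chain via Orion Manufacturing Inc. (R3): 57% × 11% = 6.27% of Ridgefield Textiles S.p.A.
Chain via Redpoint Logistics SA (R3): 75% × 28% = 21% of Ridgefield Textiles S.p.A.
Direct interest in Ridgefield Textiles S.p.A: 12%.
Aggregating (R1): 6.27% + 21% + 12% = 39.27%.

39.27%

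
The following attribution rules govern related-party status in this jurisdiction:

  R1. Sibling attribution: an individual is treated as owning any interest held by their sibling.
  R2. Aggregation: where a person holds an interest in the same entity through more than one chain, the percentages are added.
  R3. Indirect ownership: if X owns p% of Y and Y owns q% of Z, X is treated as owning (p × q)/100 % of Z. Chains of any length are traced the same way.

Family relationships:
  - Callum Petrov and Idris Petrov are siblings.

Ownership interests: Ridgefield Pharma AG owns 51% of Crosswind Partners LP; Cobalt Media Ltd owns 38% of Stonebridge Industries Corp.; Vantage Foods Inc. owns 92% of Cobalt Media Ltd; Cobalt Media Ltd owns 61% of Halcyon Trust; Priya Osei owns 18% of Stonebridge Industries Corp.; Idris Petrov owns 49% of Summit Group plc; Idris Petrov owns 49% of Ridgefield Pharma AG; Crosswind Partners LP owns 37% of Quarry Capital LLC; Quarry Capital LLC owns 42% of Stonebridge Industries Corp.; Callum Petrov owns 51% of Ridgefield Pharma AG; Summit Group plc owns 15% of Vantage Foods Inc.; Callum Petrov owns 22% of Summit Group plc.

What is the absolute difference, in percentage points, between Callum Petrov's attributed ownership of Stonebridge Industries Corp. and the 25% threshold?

By sibling attribution (R1), Callum Petrov is treated as also owning Idris Petrov's interest in Ridgefield Pharma AG, giving 51% + 49% = 100%.
By sibling attribution (R1), Callum Petrov is treated as also owning Idris Petrov's interest in Summit Group plc, giving 22% + 49% = 71%.
Chain via Ridgefield Pharma AG → Crosswind Partners LP → Quarry Capital LLC (R3): 100% × 51% × 37% × 42% = 7.9254% of Stonebridge Industries Corp.
Chain via Summit Group plc → Vantage Foods Inc. → Cobalt Media Ltd (R3): 71% × 15% × 92% × 38% = 3.72324% of Stonebridge Industries Corp.
Aggregating (R2): 7.9254% + 3.72324% = 11.64864%.
11.64864% falls short of the 25% threshold by 13.35136 percentage points.

13.35136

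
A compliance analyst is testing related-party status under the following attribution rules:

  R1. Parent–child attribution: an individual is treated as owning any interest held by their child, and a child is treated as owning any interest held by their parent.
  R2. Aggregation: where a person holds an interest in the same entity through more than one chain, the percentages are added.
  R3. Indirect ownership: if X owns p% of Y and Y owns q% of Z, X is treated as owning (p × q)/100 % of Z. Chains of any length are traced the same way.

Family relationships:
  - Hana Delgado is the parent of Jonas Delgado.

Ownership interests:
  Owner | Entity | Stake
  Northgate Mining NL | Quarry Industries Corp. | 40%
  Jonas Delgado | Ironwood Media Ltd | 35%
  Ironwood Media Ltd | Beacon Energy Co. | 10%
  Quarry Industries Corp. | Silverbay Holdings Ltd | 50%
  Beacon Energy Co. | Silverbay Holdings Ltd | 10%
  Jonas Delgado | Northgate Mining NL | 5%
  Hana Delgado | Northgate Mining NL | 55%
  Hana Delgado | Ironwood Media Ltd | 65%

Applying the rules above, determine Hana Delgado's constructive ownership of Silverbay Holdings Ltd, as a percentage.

By parent–child attribution (R1), Hana Delgado is treated as also owning Jonas Delgado's interest in Ironwood Media Ltd, giving 65% + 35% = 100%.
By parent–child attribution (R1), Hana Delgado is treated as also owning Jonas Delgado's interest in Northgate Mining NL, giving 55% + 5% = 60%.
Chain via Ironwood Media Ltd → Beacon Energy Co. (R3): 100% × 10% × 10% = 1% of Silverbay Holdings Ltd.
Chain via Northgate Mining NL → Quarry Industries Corp. (R3): 60% × 40% × 50% = 12% of Silverbay Holdings Ltd.
Aggregating (R2): 1% + 12% = 13%.

13%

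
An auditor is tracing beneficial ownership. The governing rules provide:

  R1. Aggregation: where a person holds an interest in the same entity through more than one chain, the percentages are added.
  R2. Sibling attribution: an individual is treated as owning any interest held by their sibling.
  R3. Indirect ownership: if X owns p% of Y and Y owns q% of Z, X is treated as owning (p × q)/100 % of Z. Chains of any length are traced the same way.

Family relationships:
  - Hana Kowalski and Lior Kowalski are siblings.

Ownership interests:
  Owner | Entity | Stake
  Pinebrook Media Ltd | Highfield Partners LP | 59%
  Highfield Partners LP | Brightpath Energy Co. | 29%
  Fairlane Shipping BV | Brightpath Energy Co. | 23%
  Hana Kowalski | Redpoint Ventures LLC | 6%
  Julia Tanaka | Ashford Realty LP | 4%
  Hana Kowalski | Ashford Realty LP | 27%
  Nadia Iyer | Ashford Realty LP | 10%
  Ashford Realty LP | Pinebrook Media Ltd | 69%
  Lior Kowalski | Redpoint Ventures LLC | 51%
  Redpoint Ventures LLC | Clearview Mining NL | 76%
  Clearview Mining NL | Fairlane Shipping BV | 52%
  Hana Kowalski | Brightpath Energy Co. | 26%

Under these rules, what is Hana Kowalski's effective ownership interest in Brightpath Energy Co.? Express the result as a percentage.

34.368665%

By sibling attribution (R2), Hana Kowalski is treated as also owning Lior Kowalski's interest in Redpoint Ventures LLC, giving 6% + 51% = 57%.
Chain via Redpoint Ventures LLC → Clearview Mining NL → Fairlane Shipping BV (R3): 57% × 76% × 52% × 23% = 5.181072% of Brightpath Energy Co.
Chain via Ashford Realty LP → Pinebrook Media Ltd → Highfield Partners LP (R3): 27% × 69% × 59% × 29% = 3.187593% of Brightpath Energy Co.
Direct interest in Brightpath Energy Co: 26%.
Aggregating (R1): 5.181072% + 3.187593% + 26% = 34.368665%.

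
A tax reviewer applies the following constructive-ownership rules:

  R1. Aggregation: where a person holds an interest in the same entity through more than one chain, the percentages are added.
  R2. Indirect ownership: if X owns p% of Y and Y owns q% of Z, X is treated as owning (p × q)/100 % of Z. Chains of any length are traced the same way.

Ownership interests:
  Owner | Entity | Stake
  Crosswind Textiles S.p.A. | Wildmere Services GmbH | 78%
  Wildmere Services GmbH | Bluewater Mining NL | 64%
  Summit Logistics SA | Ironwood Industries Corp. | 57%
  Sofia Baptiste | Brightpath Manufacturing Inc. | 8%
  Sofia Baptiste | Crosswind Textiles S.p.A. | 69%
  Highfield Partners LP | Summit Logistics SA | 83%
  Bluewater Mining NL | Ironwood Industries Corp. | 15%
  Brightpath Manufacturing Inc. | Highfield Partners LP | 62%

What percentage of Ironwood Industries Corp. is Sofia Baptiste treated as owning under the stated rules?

7.513296%

Chain via Crosswind Textiles S.p.A. → Wildmere Services GmbH → Bluewater Mining NL (R2): 69% × 78% × 64% × 15% = 5.16672% of Ironwood Industries Corp.
Chain via Brightpath Manufacturing Inc. → Highfield Partners LP → Summit Logistics SA (R2): 8% × 62% × 83% × 57% = 2.346576% of Ironwood Industries Corp.
Aggregating (R1): 5.16672% + 2.346576% = 7.513296%.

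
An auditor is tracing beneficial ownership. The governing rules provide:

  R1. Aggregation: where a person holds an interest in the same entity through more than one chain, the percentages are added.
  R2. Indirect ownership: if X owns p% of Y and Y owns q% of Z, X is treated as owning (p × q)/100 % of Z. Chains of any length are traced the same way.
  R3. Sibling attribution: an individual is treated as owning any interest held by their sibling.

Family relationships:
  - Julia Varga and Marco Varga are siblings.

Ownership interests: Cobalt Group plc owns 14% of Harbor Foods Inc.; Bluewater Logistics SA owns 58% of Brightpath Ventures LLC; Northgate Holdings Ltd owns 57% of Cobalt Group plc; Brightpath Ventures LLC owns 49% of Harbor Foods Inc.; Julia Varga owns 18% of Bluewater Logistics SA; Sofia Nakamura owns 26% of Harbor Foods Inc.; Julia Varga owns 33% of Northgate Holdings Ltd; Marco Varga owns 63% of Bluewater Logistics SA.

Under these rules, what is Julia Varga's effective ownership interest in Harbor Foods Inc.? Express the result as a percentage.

By sibling attribution (R3), Julia Varga is treated as also owning Marco Varga's interest in Bluewater Logistics SA, giving 18% + 63% = 81%.
Chain via Northgate Holdings Ltd → Cobalt Group plc (R2): 33% × 57% × 14% = 2.6334% of Harbor Foods Inc.
Chain via Bluewater Logistics SA → Brightpath Ventures LLC (R2): 81% × 58% × 49% = 23.0202% of Harbor Foods Inc.
Aggregating (R1): 2.6334% + 23.0202% = 25.6536%.

25.6536%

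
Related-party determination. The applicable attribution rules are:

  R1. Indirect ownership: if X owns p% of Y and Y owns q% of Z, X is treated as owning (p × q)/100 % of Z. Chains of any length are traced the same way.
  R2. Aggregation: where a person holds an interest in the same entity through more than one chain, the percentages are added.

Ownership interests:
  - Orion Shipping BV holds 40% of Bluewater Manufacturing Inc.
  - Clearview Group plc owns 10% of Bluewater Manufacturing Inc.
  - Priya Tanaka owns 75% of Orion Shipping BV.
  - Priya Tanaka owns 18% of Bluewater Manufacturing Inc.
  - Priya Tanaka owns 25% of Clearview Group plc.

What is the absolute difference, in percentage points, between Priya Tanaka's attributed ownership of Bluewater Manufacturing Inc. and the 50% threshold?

0.5

Chain via Orion Shipping BV (R1): 75% × 40% = 30% of Bluewater Manufacturing Inc.
Chain via Clearview Group plc (R1): 25% × 10% = 2.5% of Bluewater Manufacturing Inc.
Direct interest in Bluewater Manufacturing Inc: 18%.
Aggregating (R2): 30% + 2.5% + 18% = 50.5%.
50.5% exceeds the 50% threshold by 0.5 percentage points.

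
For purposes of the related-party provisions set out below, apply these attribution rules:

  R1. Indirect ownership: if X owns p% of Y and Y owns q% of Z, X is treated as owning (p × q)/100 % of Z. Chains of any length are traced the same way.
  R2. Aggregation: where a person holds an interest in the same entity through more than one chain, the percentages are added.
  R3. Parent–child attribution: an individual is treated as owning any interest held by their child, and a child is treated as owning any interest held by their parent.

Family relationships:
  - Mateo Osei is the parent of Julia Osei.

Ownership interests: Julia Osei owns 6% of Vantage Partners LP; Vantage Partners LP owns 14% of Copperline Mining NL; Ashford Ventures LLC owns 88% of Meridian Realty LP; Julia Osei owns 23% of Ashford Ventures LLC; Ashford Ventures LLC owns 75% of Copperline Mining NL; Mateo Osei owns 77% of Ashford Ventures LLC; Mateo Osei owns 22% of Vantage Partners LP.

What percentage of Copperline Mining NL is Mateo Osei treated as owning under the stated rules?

78.92%

By parent–child attribution (R3), Mateo Osei is treated as also owning Julia Osei's interest in Vantage Partners LP, giving 22% + 6% = 28%.
By parent–child attribution (R3), Mateo Osei is treated as also owning Julia Osei's interest in Ashford Ventures LLC, giving 77% + 23% = 100%.
Chain via Vantage Partners LP (R1): 28% × 14% = 3.92% of Copperline Mining NL.
Chain via Ashford Ventures LLC (R1): 100% × 75% = 75% of Copperline Mining NL.
Aggregating (R2): 3.92% + 75% = 78.92%.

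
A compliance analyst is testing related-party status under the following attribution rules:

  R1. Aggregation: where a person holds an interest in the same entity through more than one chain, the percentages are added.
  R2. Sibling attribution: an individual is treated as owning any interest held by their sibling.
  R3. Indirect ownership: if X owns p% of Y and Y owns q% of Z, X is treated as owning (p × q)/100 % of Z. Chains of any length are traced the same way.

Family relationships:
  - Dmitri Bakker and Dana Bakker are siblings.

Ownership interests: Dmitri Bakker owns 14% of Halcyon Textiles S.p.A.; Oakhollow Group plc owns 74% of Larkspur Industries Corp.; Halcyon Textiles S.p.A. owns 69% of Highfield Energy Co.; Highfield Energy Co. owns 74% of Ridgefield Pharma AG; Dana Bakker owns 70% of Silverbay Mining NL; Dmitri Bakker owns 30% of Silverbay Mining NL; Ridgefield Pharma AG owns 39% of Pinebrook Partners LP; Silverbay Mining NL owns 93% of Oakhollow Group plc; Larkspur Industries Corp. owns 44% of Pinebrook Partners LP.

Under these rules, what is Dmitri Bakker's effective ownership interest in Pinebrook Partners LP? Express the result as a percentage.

By sibling attribution (R2), Dmitri Bakker is treated as also owning Dana Bakker's interest in Silverbay Mining NL, giving 30% + 70% = 100%.
Chain via Halcyon Textiles S.p.A. → Highfield Energy Co. → Ridgefield Pharma AG (R3): 14% × 69% × 74% × 39% = 2.787876% of Pinebrook Partners LP.
Chain via Silverbay Mining NL → Oakhollow Group plc → Larkspur Industries Corp. (R3): 100% × 93% × 74% × 44% = 30.2808% of Pinebrook Partners LP.
Aggregating (R1): 2.787876% + 30.2808% = 33.068676%.

33.068676%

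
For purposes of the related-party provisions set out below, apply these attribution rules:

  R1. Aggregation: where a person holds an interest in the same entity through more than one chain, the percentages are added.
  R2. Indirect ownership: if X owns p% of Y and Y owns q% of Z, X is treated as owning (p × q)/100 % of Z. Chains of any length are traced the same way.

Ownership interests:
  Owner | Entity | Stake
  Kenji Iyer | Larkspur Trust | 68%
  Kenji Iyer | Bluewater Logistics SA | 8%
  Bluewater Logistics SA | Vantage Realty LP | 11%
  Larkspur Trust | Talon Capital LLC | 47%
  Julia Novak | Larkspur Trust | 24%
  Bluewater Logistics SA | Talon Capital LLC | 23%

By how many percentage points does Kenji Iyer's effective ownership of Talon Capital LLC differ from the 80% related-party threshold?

Chain via Larkspur Trust (R2): 68% × 47% = 31.96% of Talon Capital LLC.
Chain via Bluewater Logistics SA (R2): 8% × 23% = 1.84% of Talon Capital LLC.
Aggregating (R1): 31.96% + 1.84% = 33.8%.
33.8% falls short of the 80% threshold by 46.2 percentage points.

46.2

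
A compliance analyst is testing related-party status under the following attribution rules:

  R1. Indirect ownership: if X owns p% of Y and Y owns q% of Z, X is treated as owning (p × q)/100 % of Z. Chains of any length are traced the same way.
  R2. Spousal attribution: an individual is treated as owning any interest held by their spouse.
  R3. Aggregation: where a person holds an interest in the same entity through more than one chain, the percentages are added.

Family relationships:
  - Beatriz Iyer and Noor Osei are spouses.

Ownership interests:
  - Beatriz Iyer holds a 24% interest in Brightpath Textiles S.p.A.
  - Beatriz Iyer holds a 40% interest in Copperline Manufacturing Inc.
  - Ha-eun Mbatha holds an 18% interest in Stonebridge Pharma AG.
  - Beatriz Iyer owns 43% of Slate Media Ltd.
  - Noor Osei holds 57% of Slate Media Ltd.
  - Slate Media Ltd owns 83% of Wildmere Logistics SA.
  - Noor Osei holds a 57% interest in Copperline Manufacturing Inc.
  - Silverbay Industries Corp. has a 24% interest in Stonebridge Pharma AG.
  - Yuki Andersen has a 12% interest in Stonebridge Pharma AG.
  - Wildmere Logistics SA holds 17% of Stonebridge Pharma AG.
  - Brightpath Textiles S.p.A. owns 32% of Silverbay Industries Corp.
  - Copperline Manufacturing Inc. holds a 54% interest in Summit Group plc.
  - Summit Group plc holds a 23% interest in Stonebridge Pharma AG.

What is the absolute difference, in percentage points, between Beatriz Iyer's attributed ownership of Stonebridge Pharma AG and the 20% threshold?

8.0006

By spousal attribution (R2), Beatriz Iyer is treated as also owning Noor Osei's interest in Slate Media Ltd, giving 43% + 57% = 100%.
By spousal attribution (R2), Beatriz Iyer is treated as also owning Noor Osei's interest in Copperline Manufacturing Inc, giving 40% + 57% = 97%.
Chain via Slate Media Ltd → Wildmere Logistics SA (R1): 100% × 83% × 17% = 14.11% of Stonebridge Pharma AG.
Chain via Brightpath Textiles S.p.A. → Silverbay Industries Corp. (R1): 24% × 32% × 24% = 1.8432% of Stonebridge Pharma AG.
Chain via Copperline Manufacturing Inc. → Summit Group plc (R1): 97% × 54% × 23% = 12.0474% of Stonebridge Pharma AG.
Aggregating (R3): 14.11% + 1.8432% + 12.0474% = 28.0006%.
28.0006% exceeds the 20% threshold by 8.0006 percentage points.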